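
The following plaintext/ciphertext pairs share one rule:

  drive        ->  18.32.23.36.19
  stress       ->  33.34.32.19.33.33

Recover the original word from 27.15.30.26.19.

d is letter #4 and maps to 18: an offset of 14. Each letter is replaced by its alphabet position (a=1..z=26) + 14.
Decoding 27.15.30.26.19: 27→(27−14)÷1=13=m, 15→(15−14)÷1=1=a, 30→(30−14)÷1=16=p, 26→(26−14)÷1=12=l, 19→(19−14)÷1=5=e.

maple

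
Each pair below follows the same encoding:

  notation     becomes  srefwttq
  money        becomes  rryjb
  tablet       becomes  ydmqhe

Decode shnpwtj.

Shifts by position in notation: pos 0: n→s (+5), pos 1: o→r (+3), pos 2: t→e (+11), pos 3: a→f (+5), pos 4: t→w (+3), pos 5: i→t (+11) — repeating every 3. A repeating key of period 3 is used — shifts +5, +3, +11 over and over.
Undoing it on shnpwtj: s−5=n, h−3=e, n−11=c, p−5=k, w−3=t, t−11=i, j−5=e.

necktie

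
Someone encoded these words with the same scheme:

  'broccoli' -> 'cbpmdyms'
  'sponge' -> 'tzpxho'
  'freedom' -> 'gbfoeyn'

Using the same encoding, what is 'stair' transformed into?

tdbss

Shifts by position in broccoli: pos 0: b→c (+1), pos 1: r→b (+10), pos 2: o→p (+1), pos 3: c→m (+10) — repeating every 2. The shifts repeat in a cycle of length 2: positions 0,1,… shift by +1, +10, then the pattern repeats.
On stair: s+1=t, t+10=d, a+1=b, i+10=s, r+1=s.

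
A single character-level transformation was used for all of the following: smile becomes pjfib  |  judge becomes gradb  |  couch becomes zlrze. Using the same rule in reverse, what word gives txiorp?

walrus

It's a constant shift of +23 (ROT23).
Undoing it on txiorp: t−23=w, x−23=a, i−23=l, o−23=r, r−23=u, p−23=s.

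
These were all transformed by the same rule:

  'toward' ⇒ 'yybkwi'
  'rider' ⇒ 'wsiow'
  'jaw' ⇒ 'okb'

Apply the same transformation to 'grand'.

lwksi

The shift depends on letter class: consonant t→y is +5, but vowel o→y is +10. Vowels shift forward by 10 and consonants shift forward by 5.
Applying it to grand: g(cons)+5=l, r(cons)+5=w, a(vowel)+10=k, n(cons)+5=s, d(cons)+5=i.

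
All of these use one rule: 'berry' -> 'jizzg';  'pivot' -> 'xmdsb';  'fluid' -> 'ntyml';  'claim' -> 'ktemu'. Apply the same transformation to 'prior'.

xzmsz

The shift depends on letter class: consonant b→j is +8, but vowel e→i is +4. Vowels shift forward by 4 and consonants shift forward by 8.
On prior: p(cons)+8=x, r(cons)+8=z, i(vowel)+4=m, o(vowel)+4=s, r(cons)+8=z.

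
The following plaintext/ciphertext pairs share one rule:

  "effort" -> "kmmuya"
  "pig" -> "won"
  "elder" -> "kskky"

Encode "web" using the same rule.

dki

The shift depends on letter class: consonant f→m is +7, but vowel e→k is +6. Vowels shift forward by 6 and consonants shift forward by 7.
For web: w(cons)+7=d, e(vowel)+6=k, b(cons)+7=i.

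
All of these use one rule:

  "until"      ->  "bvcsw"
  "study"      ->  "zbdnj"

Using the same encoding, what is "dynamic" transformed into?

In until: u→b is +7, n→v is +8, t→c is +9, i→s is +10 — the shift increases by 1 each position. Letter i (0-indexed) is shifted by i+7, so successive shifts are 7, 8, 9, ….
On dynamic: d+7=k, y+8=g, n+9=w, a+10=k, m+11=x, i+12=u, c+13=p.

kgwkxup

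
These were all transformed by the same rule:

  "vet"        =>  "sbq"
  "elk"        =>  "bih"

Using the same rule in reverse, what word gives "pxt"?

saw

Compare letters: v→s is +23, e→b is +23, t→q is +23 — a constant shift. It's a constant shift of +23 (ROT23).
Undoing it on pxt: p−23=s, x−23=a, t−23=w.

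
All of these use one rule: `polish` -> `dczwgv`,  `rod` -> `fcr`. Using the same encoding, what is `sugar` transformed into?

Compare letters: p→d is +14, o→c is +14, l→z is +14 — a constant shift. Each letter is shifted forward by 14 in the alphabet (a Caesar shift of +14).
Applying it to sugar: s+14=g, u+14=i, g+14=u, a+14=o, r+14=f.

giuof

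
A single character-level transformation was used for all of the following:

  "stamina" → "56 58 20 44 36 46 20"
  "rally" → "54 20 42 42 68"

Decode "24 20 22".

cab

s(#19)→56 and t(#20)→58: differences scale by 2, so n = 2·pos + 18. The formula is n = 2×(alphabet index, a=1) + 18.
Undoing it on 24 20 22: 24→(24−18)÷2=3=c, 20→(20−18)÷2=1=a, 22→(22−18)÷2=2=b.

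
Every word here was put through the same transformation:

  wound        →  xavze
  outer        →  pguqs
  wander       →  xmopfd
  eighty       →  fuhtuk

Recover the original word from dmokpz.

canyon

Shifts by position in wound: pos 0: w→x (+1), pos 1: o→a (+12), pos 2: u→v (+1), pos 3: n→z (+12) — repeating every 2. The shifts repeat in a cycle of length 2: positions 0,1,… shift by +1, +12, then the pattern repeats.
Reversing it on dmokpz: d−1=c, m−12=a, o−1=n, k−12=y, p−1=o, z−12=n.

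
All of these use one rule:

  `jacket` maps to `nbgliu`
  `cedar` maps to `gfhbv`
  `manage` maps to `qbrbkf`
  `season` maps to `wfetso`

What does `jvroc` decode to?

funny

Shifts by position in jacket: pos 0: j→n (+4), pos 1: a→b (+1), pos 2: c→g (+4), pos 3: k→l (+1) — repeating every 2. The shifts repeat in a cycle of length 2: positions 0,1,… shift by +4, +1, then the pattern repeats.
Decoding jvroc: j−4=f, v−1=u, r−4=n, o−1=n, c−4=y.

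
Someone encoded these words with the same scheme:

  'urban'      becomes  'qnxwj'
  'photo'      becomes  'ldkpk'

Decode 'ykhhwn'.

Each letter is shifted forward by 22 in the alphabet (a Caesar shift of +22).
Decoding ykhhwn: y−22=c, k−22=o, h−22=l, h−22=l, w−22=a, n−22=r.

collar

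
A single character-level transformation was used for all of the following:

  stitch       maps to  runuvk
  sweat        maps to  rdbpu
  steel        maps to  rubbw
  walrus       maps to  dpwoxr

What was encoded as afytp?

s(18)→r(17) and t(19)→u(20) fit y≡3x+15 (mod 26); the inverse of 3 mod 26 is 9. Treating letters as 0–25, the rule is x ↦ 3x + 15 (mod 26).
Reversing it on afytp: a(0)→9·(0−15)≡21=v; f(5)→9·(5−15)≡14=o; y(24)→9·(24−15)≡3=d; t(19)→9·(19−15)≡10=k; p(15)→9·(15−15)≡0=a (all mod 26).

vodka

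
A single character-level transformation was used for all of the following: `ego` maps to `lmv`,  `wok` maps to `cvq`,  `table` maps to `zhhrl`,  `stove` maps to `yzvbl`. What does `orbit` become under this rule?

vxhpz

The shift depends on letter class: consonant g→m is +6, but vowel e→l is +7. Vowels shift forward by 7 and consonants shift forward by 6.
Applying it to orbit: o(vowel)+7=v, r(cons)+6=x, b(cons)+6=h, i(vowel)+7=p, t(cons)+6=z.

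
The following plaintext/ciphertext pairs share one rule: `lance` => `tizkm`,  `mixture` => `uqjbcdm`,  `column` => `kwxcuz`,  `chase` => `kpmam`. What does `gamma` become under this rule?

A repeating key of period 3 is used — shifts +8, +8, +12 over and over.
For gamma: g+8=o, a+8=i, m+12=y, m+8=u, a+8=i.

oiyui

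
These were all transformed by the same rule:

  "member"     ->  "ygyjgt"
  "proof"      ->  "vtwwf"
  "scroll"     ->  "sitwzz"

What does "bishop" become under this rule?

jcsdwv

m(12)→y(24) and e(4)→g(6) fit y≡25x+10 (mod 26); the inverse of 25 mod 26 is 25. This is an affine cipher: with a=0,…,z=25, each position x becomes (25x+10) mod 26.
On bishop: b(1)→25·1+10≡9=j; i(8)→25·8+10≡2=c; s(18)→25·18+10≡18=s; h(7)→25·7+10≡3=d; o(14)→25·14+10≡22=w; p(15)→25·15+10≡21=v (all mod 26).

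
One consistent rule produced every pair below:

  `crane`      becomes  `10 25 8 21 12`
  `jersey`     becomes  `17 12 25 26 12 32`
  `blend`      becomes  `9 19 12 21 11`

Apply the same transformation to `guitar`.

The number is (letter's place in the alphabet, a=1) + 7.
On guitar: g=7→14, u=21→28, i=9→16, t=20→27, a=1→8, r=18→25.

14 28 16 27 8 25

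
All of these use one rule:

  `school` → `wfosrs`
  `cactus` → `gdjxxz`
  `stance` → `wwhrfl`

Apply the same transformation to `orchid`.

sujllk

Shifts by position in school: pos 0: s→w (+4), pos 1: c→f (+3), pos 2: h→o (+7), pos 3: o→s (+4), pos 4: o→r (+3), pos 5: l→s (+7) — repeating every 3. It's a Vigenère-style cipher with numeric key [4,3,7]: position i shifts by key[i mod 3].
On orchid: o+4=s, r+3=u, c+7=j, h+4=l, i+3=l, d+7=k.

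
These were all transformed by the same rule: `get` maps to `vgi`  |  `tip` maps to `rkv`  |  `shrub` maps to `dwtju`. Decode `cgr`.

pea

The output letters match the input read backwards, each shifted +2: get reversed is teg. Two steps: reverse the string, then apply a Caesar shift of +2.
Undoing it on cgr: shift back: c−2=a, g−2=e, r−2=p → aep; then reverse → pea.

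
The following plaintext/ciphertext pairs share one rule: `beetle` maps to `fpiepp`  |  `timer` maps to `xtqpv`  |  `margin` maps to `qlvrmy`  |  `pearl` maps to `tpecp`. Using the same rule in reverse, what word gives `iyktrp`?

Shifts by position in beetle: pos 0: b→f (+4), pos 1: e→p (+11), pos 2: e→i (+4), pos 3: t→e (+11) — repeating every 2. The shifts repeat in a cycle of length 2: positions 0,1,… shift by +4, +11, then the pattern repeats.
Undoing it on iyktrp: i−4=e, y−11=n, k−4=g, t−11=i, r−4=n, p−11=e.

engine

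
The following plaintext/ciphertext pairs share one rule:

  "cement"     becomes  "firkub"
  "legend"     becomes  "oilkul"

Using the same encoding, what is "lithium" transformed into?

omynpcv

In cement: c→f is +3, e→i is +4, m→r is +5, e→k is +6 — the shift increases by 1 each position. Letter i (0-indexed) is shifted by i+3, so successive shifts are 3, 4, 5, ….
Applying it to lithium: l+3=o, i+4=m, t+5=y, h+6=n, i+7=p, u+8=c, m+9=v.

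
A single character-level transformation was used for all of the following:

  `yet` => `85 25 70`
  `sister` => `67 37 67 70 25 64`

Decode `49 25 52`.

men

y(#25)→85 and e(#5)→25: differences scale by 3, so n = 3·pos + 10. Each letter becomes 3×(its alphabet position, a=1..z=26) + 10.
Undoing it on 49 25 52: 49→(49−10)÷3=13=m, 25→(25−10)÷3=5=e, 52→(52−10)÷3=14=n.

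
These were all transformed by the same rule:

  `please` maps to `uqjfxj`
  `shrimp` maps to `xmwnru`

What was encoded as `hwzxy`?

crust

Compare letters: p→u is +5, l→q is +5, e→j is +5 — a constant shift. It's a constant shift of +5 (ROT5).
Reversing it on hwzxy: h−5=c, w−5=r, z−5=u, x−5=s, y−5=t.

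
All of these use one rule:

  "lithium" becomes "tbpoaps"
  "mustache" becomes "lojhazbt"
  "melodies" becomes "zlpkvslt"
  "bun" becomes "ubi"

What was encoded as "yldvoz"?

Read the word backwards and shift each letter +7.
Decoding yldvoz: shift back: y−7=r, l−7=e, d−7=w, v−7=o, o−7=h, z−7=s → rewohs; then reverse → shower.

shower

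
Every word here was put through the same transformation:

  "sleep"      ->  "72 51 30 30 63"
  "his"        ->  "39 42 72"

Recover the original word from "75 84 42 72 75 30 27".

s(#19)→72 and l(#12)→51: differences scale by 3, so n = 3·pos + 15. With a=1..z=26, the number is 3·pos + 15.
Decoding 75 84 42 72 75 30 27: 75→(75−15)÷3=20=t, 84→(84−15)÷3=23=w, 42→(42−15)÷3=9=i, 72→(72−15)÷3=19=s, 75→(75−15)÷3=20=t, 30→(30−15)÷3=5=e, 27→(27−15)÷3=4=d.

twisted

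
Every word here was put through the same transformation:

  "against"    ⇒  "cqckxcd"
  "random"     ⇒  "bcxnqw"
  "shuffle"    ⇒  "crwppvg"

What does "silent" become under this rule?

ckvgxd

The shift depends on letter class: consonant g→q is +10, but vowel a→c is +2. Vowels shift forward by 2 and consonants shift forward by 10.
On silent: s(cons)+10=c, i(vowel)+2=k, l(cons)+10=v, e(vowel)+2=g, n(cons)+10=x, t(cons)+10=d.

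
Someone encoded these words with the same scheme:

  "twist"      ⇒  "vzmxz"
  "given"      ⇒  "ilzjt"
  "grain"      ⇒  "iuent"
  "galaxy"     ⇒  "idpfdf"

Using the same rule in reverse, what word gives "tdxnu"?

In twist: t→v is +2, w→z is +3, i→m is +4, s→x is +5 — the shift increases by 1 each position. Each letter shifts forward by (position + 2), i.e. 2, 3, 4, … — the shift grows by one for each successive letter.
Decoding tdxnu: t−2=r, d−3=a, x−4=t, n−5=i, u−6=o.

ratio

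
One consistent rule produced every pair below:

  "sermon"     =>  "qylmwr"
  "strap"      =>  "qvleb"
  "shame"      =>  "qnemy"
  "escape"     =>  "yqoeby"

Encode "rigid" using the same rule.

lsist

s(18)→q(16) and e(4)→y(24) fit y≡5x+4 (mod 26); the inverse of 5 mod 26 is 21. Treating letters as 0–25, the rule is x ↦ 5x + 4 (mod 26).
For rigid: r(17)→5·17+4≡11=l; i(8)→5·8+4≡18=s; g(6)→5·6+4≡8=i; i(8)→5·8+4≡18=s; d(3)→5·3+4≡19=t (all mod 26).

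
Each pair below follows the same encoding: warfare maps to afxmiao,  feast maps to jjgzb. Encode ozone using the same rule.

Letter i (0-indexed) is shifted by i+4, so successive shifts are 4, 5, 6, ….
Applying it to ozone: o+4=s, z+5=e, o+6=u, n+7=u, e+8=m.

seuum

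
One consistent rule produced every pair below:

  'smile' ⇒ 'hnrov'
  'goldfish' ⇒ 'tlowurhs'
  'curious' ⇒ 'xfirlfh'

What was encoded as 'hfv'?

Each pair mirrors across the alphabet (s↔h, m↔n, i↔r): positions sum to 25. Letters are reflected about the middle of the alphabet (position → 25−position): Atbash.
Undoing it on hfv: h↔s, f↔u, v↔e.

sue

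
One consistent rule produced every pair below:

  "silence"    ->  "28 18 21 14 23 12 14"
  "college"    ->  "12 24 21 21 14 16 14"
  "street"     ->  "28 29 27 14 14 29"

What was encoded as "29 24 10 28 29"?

Each letter is replaced by its alphabet position (a=1..z=26) + 9.
Undoing it on 29 24 10 28 29: 29→(29−9)÷1=20=t, 24→(24−9)÷1=15=o, 10→(10−9)÷1=1=a, 28→(28−9)÷1=19=s, 29→(29−9)÷1=20=t.

toast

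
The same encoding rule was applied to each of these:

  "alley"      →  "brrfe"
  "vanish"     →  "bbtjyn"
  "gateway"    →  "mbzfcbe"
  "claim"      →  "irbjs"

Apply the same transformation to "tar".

zbx

The shift depends on letter class: consonant l→r is +6, but vowel a→b is +1. Vowels shift forward by 1 and consonants shift forward by 6.
On tar: t(cons)+6=z, a(vowel)+1=b, r(cons)+6=x.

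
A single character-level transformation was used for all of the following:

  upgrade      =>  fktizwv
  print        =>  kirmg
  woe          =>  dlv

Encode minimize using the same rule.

nrmrnrav

Each letter is replaced by its mirror in the alphabet: a↔z, b↔y, c↔x, and so on (the Atbash cipher).
On minimize: m↔n, i↔r, n↔m, i↔r, m↔n, i↔r, z↔a, e↔v.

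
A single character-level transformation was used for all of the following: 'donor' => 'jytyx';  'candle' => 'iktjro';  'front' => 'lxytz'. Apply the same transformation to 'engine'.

otmsto

Vowels shift forward by 10 and consonants shift forward by 6.
For engine: e(vowel)+10=o, n(cons)+6=t, g(cons)+6=m, i(vowel)+10=s, n(cons)+6=t, e(vowel)+10=o.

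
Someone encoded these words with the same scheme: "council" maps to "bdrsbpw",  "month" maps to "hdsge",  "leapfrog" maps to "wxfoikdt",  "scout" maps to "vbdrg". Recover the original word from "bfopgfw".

capital

c(2)→b(1) and o(14)→d(3) fit y≡11x+5 (mod 26); the inverse of 11 mod 26 is 19. Each letter's alphabet position (a=0..z=25) is mapped through 11·x+5 mod 26 — an affine cipher.
Undoing it on bfopgfw: b(1)→19·(1−5)≡2=c; f(5)→19·(5−5)≡0=a; o(14)→19·(14−5)≡15=p; p(15)→19·(15−5)≡8=i; g(6)→19·(6−5)≡19=t; f(5)→19·(5−5)≡0=a; w(22)→19·(22−5)≡11=l (all mod 26).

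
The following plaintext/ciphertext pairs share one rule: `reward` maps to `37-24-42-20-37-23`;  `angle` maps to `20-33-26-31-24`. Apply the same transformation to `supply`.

r is letter #18 and maps to 37: an offset of 19. Each letter is replaced by its alphabet position (a=1..z=26) + 19.
For supply: s=19→38, u=21→40, p=16→35, p=16→35, l=12→31, y=25→44.

38-40-35-35-31-44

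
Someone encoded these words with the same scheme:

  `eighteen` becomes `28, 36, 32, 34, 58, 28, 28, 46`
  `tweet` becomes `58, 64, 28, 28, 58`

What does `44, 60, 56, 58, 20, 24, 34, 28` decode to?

e(#5)→28 and i(#9)→36: differences scale by 2, so n = 2·pos + 18. The formula is n = 2×(alphabet index, a=1) + 18.
Reversing it on 44, 60, 56, 58, 20, 24, 34, 28: 44→(44−18)÷2=13=m, 60→(60−18)÷2=21=u, 56→(56−18)÷2=19=s, 58→(58−18)÷2=20=t, 20→(20−18)÷2=1=a, 24→(24−18)÷2=3=c, 34→(34−18)÷2=8=h, 28→(28−18)÷2=5=e.

mustache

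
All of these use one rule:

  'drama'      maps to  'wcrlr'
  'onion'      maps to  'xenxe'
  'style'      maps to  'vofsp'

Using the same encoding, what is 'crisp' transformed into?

dcnvq

d(3)→w(22) and r(17)→c(2) fit y≡19x+17 (mod 26); the inverse of 19 mod 26 is 11. Treating letters as 0–25, the rule is x ↦ 19x + 17 (mod 26).
On crisp: c(2)→19·2+17≡3=d; r(17)→19·17+17≡2=c; i(8)→19·8+17≡13=n; s(18)→19·18+17≡21=v; p(15)→19·15+17≡16=q (all mod 26).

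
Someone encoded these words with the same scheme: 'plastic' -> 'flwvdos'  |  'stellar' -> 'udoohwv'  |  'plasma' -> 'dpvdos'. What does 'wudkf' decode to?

chart

Read the word backwards and shift each letter +3.
Decoding wudkf: shift back: w−3=t, u−3=r, d−3=a, k−3=h, f−3=c → trahc; then reverse → chart.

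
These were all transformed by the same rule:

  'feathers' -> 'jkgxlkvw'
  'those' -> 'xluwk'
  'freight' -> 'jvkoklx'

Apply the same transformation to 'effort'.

kjjuvx

The shift depends on letter class: consonant f→j is +4, but vowel e→k is +6. Vowels shift forward by 6 and consonants shift forward by 4.
Applying it to effort: e(vowel)+6=k, f(cons)+4=j, f(cons)+4=j, o(vowel)+6=u, r(cons)+4=v, t(cons)+4=x.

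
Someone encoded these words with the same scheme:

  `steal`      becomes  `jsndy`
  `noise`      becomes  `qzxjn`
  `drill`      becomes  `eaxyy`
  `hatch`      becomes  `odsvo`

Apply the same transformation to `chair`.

vodxa

This is an affine cipher: with a=0,…,z=25, each position x becomes (9x+3) mod 26.
For chair: c(2)→9·2+3≡21=v; h(7)→9·7+3≡14=o; a(0)→9·0+3≡3=d; i(8)→9·8+3≡23=x; r(17)→9·17+3≡0=a (all mod 26).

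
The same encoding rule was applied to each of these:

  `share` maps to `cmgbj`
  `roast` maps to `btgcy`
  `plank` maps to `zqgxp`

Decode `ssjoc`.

Shifts by position in share: pos 0: s→c (+10), pos 1: h→m (+5), pos 2: a→g (+6), pos 3: r→b (+10), pos 4: e→j (+5) — repeating every 3. It's a Vigenère-style cipher with numeric key [10,5,6]: position i shifts by key[i mod 3].
Reversing it on ssjoc: s−10=i, s−5=n, j−6=d, o−10=e, c−5=x.

index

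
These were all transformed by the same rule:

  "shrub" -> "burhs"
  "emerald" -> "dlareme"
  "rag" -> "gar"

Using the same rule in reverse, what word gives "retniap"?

painter

The output letters match the input read backwards: shrub reversed is burhs. The word is simply reversed.
Decoding retniap: then reverse → painter.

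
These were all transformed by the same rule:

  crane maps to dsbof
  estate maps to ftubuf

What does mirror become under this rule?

njssps

This is a Caesar cipher with shift 1.
On mirror: m+1=n, i+1=j, r+1=s, r+1=s, o+1=p, r+1=s.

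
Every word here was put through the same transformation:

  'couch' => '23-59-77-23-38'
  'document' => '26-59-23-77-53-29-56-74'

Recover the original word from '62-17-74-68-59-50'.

c(#3)→23 and o(#15)→59: differences scale by 3, so n = 3·pos + 14. Each letter becomes 3×(its alphabet position, a=1..z=26) + 14.
Decoding 62-17-74-68-59-50: 62→(62−14)÷3=16=p, 17→(17−14)÷3=1=a, 74→(74−14)÷3=20=t, 68→(68−14)÷3=18=r, 59→(59−14)÷3=15=o, 50→(50−14)÷3=12=l.

patrol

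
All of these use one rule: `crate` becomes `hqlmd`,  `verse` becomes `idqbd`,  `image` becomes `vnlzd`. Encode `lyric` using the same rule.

cpqvh

Treating letters as 0–25, the rule is x ↦ 11x + 11 (mod 26).
On lyric: l(11)→11·11+11≡2=c; y(24)→11·24+11≡15=p; r(17)→11·17+11≡16=q; i(8)→11·8+11≡21=v; c(2)→11·2+11≡7=h (all mod 26).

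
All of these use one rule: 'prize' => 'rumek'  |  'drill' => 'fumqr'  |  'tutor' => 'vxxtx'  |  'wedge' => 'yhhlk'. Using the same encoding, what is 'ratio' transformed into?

Each letter shifts forward by (position + 2), i.e. 2, 3, 4, … — the shift grows by one for each successive letter.
For ratio: r+2=t, a+3=d, t+4=x, i+5=n, o+6=u.

tdxnu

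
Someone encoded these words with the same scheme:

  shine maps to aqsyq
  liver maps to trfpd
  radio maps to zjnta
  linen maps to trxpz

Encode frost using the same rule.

In shine: s→a is +8, h→q is +9, i→s is +10, n→y is +11 — the shift increases by 1 each position. Each letter shifts forward by (position + 8), i.e. 8, 9, 10, … — the shift grows by one for each successive letter.
For frost: f+8=n, r+9=a, o+10=y, s+11=d, t+12=f.

naydf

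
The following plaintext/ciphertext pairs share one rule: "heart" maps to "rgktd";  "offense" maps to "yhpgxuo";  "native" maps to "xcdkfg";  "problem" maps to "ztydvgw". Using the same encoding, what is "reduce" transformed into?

bgnwmg

Shifts by position in heart: pos 0: h→r (+10), pos 1: e→g (+2), pos 2: a→k (+10), pos 3: r→t (+2) — repeating every 2. It's a Vigenère-style cipher with numeric key [10,2]: position i shifts by key[i mod 2].
For reduce: r+10=b, e+2=g, d+10=n, u+2=w, c+10=m, e+2=g.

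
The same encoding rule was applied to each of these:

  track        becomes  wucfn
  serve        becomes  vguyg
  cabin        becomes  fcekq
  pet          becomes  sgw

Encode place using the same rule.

Vowels shift forward by 2 and consonants shift forward by 3.
On place: p(cons)+3=s, l(cons)+3=o, a(vowel)+2=c, c(cons)+3=f, e(vowel)+2=g.

socfg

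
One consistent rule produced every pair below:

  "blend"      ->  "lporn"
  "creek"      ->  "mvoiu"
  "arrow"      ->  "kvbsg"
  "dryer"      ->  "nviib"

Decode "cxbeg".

Shifts by position in blend: pos 0: b→l (+10), pos 1: l→p (+4), pos 2: e→o (+10), pos 3: n→r (+4) — repeating every 2. It's a Vigenère-style cipher with numeric key [10,4]: position i shifts by key[i mod 2].
Reversing it on cxbeg: c−10=s, x−4=t, b−10=r, e−4=a, g−10=w.

straw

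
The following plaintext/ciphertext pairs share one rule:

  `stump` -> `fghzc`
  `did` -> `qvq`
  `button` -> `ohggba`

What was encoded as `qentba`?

Compare letters: s→f is +13, t→g is +13, u→h is +13 — a constant shift. Each letter is shifted forward by 13 in the alphabet (a Caesar shift of +13).
Undoing it on qentba: q−13=d, e−13=r, n−13=a, t−13=g, b−13=o, a−13=n.

dragon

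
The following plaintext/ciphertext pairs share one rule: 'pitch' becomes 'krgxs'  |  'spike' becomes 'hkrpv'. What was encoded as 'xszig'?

Each pair mirrors across the alphabet (p↔k, i↔r, t↔g): positions sum to 25. This is the alphabet-reversal cipher (Atbash): a becomes z, b becomes y, etc.
Reversing it on xszig: x↔c, s↔h, z↔a, i↔r, g↔t.

chart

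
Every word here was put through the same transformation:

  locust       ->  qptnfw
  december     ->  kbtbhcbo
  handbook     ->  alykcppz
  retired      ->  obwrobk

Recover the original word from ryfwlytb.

instance

l(11)→q(16) and o(14)→p(15) fit y≡17x+11 (mod 26); the inverse of 17 mod 26 is 23. Each letter's alphabet position (a=0..z=25) is mapped through 17·x+11 mod 26 — an affine cipher.
Decoding ryfwlytb: r(17)→23·(17−11)≡8=i; y(24)→23·(24−11)≡13=n; f(5)→23·(5−11)≡18=s; w(22)→23·(22−11)≡19=t; l(11)→23·(11−11)≡0=a; y(24)→23·(24−11)≡13=n; t(19)→23·(19−11)≡2=c; b(1)→23·(1−11)≡4=e (all mod 26).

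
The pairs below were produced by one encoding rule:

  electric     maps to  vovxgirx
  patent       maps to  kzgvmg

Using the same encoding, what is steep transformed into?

hgvvk

Each pair mirrors across the alphabet (e↔v, l↔o, e↔v): positions sum to 25. This is the alphabet-reversal cipher (Atbash): a becomes z, b becomes y, etc.
Applying it to steep: s↔h, t↔g, e↔v, e↔v, p↔k.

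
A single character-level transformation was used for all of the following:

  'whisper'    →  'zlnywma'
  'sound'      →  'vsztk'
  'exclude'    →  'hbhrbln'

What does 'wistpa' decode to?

tennis

Letter i (0-indexed) is shifted by i+3, so successive shifts are 3, 4, 5, ….
Decoding wistpa: w−3=t, i−4=e, s−5=n, t−6=n, p−7=i, a−8=s.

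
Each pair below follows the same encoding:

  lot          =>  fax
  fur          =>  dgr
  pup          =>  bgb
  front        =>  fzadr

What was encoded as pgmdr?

The output letters match the input read backwards, each shifted +12: lot reversed is tol. The word is reversed, then every letter is shifted forward by 12.
Reversing it on pgmdr: shift back: p−12=d, g−12=u, m−12=a, d−12=r, r−12=f → duarf; then reverse → fraud.

fraud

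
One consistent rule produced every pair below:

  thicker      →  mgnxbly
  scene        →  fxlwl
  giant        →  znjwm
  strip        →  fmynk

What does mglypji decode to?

thermal

Each letter's alphabet position (a=0..z=25) is mapped through 7·x+9 mod 26 — an affine cipher.
Decoding mglypji: m(12)→15·(12−9)≡19=t; g(6)→15·(6−9)≡7=h; l(11)→15·(11−9)≡4=e; y(24)→15·(24−9)≡17=r; p(15)→15·(15−9)≡12=m; j(9)→15·(9−9)≡0=a; i(8)→15·(8−9)≡11=l (all mod 26).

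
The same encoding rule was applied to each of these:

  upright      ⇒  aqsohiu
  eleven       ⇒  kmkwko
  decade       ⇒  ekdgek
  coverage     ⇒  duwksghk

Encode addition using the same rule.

geeououo

Two shifts are in play — +6 for a/e/i/o/u, +1 for every other letter.
For addition: a(vowel)+6=g, d(cons)+1=e, d(cons)+1=e, i(vowel)+6=o, t(cons)+1=u, i(vowel)+6=o, o(vowel)+6=u, n(cons)+1=o.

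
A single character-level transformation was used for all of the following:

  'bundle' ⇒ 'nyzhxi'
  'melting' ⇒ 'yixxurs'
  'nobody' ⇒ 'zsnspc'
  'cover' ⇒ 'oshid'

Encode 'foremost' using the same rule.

The shifts repeat in a cycle of length 2: positions 0,1,… shift by +12, +4, then the pattern repeats.
On foremost: f+12=r, o+4=s, r+12=d, e+4=i, m+12=y, o+4=s, s+12=e, t+4=x.

rsdiysex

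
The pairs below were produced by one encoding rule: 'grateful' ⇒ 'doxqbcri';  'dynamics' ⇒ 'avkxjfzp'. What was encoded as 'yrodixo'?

This is a Caesar cipher with shift 23.
Decoding yrodixo: y−23=b, r−23=u, o−23=r, d−23=g, i−23=l, x−23=a, o−23=r.

burglar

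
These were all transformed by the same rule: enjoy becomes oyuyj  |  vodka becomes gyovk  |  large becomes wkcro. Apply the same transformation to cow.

nyh

Vowels shift forward by 10 and consonants shift forward by 11.
For cow: c(cons)+11=n, o(vowel)+10=y, w(cons)+11=h.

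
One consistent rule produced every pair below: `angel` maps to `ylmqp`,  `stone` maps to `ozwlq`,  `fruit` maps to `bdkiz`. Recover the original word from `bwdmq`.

forge

a(0)→y(24) and n(13)→l(11) fit y≡11x+24 (mod 26); the inverse of 11 mod 26 is 19. Treating letters as 0–25, the rule is x ↦ 11x + 24 (mod 26).
Decoding bwdmq: b(1)→19·(1−24)≡5=f; w(22)→19·(22−24)≡14=o; d(3)→19·(3−24)≡17=r; m(12)→19·(12−24)≡6=g; q(16)→19·(16−24)≡4=e (all mod 26).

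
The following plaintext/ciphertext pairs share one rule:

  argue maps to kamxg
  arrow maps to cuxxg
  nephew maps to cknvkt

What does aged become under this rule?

jkmg

The output letters match the input read backwards, each shifted +6: argue reversed is eugra. Read the word backwards and shift each letter +6.
On aged: reverse → dega; then shift: d+6=j, e+6=k, g+6=m, a+6=g.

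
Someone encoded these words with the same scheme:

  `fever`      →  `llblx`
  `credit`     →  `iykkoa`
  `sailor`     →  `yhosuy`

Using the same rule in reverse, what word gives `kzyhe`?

Shifts by position in fever: pos 0: f→l (+6), pos 1: e→l (+7), pos 2: v→b (+6), pos 3: e→l (+7) — repeating every 2. The shifts repeat in a cycle of length 2: positions 0,1,… shift by +6, +7, then the pattern repeats.
Reversing it on kzyhe: k−6=e, z−7=s, y−6=s, h−7=a, e−6=y.

essay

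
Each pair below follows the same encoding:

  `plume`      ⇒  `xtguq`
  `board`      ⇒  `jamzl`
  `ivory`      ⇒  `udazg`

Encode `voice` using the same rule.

daukq

The shift depends on letter class: consonant p→x is +8, but vowel u→g is +12. Vowels shift forward by 12 and consonants shift forward by 8.
Applying it to voice: v(cons)+8=d, o(vowel)+12=a, i(vowel)+12=u, c(cons)+8=k, e(vowel)+12=q.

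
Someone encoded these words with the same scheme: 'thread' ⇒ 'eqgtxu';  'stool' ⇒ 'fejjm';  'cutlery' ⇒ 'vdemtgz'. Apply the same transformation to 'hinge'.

t(19)→e(4) and h(7)→q(16) fit y≡25x+23 (mod 26); the inverse of 25 mod 26 is 25. Each letter's alphabet position (a=0..z=25) is mapped through 25·x+23 mod 26 — an affine cipher.
On hinge: h(7)→25·7+23≡16=q; i(8)→25·8+23≡15=p; n(13)→25·13+23≡10=k; g(6)→25·6+23≡17=r; e(4)→25·4+23≡19=t (all mod 26).

qpkrt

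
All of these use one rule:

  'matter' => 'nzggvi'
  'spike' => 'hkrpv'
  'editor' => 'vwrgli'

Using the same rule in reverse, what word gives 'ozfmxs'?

Each pair mirrors across the alphabet (m↔n, a↔z, t↔g): positions sum to 25. This is the alphabet-reversal cipher (Atbash): a becomes z, b becomes y, etc.
Undoing it on ozfmxs: o↔l, z↔a, f↔u, m↔n, x↔c, s↔h.

launch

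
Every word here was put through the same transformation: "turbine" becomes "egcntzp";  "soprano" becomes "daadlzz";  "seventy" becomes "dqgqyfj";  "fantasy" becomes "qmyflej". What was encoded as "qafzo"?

Shifts by position in turbine: pos 0: t→e (+11), pos 1: u→g (+12), pos 2: r→c (+11), pos 3: b→n (+12) — repeating every 2. It's a Vigenère-style cipher with numeric key [11,12]: position i shifts by key[i mod 2].
Reversing it on qafzo: q−11=f, a−12=o, f−11=u, z−12=n, o−11=d.

found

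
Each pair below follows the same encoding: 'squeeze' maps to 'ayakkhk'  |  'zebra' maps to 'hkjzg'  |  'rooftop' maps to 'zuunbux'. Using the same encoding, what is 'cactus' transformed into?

kgkbaa

The shift depends on letter class: consonant s→a is +8, but vowel u→a is +6. Vowels shift forward by 6 and consonants shift forward by 8.
For cactus: c(cons)+8=k, a(vowel)+6=g, c(cons)+8=k, t(cons)+8=b, u(vowel)+6=a, s(cons)+8=a.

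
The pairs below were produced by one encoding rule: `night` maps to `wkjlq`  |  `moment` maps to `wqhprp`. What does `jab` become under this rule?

edm

The output letters match the input read backwards, each shifted +3: night reversed is thgin. Two steps: reverse the string, then apply a Caesar shift of +3.
For jab: reverse → baj; then shift: b+3=e, a+3=d, j+3=m.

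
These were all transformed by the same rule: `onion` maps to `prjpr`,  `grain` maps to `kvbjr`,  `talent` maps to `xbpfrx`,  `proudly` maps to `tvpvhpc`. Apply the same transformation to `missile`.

The shift depends on letter class: consonant n→r is +4, but vowel o→p is +1. Two shifts are in play — +1 for a/e/i/o/u, +4 for every other letter.
On missile: m(cons)+4=q, i(vowel)+1=j, s(cons)+4=w, s(cons)+4=w, i(vowel)+1=j, l(cons)+4=p, e(vowel)+1=f.

qjwwjpf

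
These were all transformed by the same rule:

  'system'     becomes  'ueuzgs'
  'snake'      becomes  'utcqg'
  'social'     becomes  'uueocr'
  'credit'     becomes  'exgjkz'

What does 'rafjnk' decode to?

puddle

The shifts repeat in a cycle of length 2: positions 0,1,… shift by +2, +6, then the pattern repeats.
Decoding rafjnk: r−2=p, a−6=u, f−2=d, j−6=d, n−2=l, k−6=e.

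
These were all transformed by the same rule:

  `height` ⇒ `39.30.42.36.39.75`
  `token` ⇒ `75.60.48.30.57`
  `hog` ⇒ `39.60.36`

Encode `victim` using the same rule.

81.42.24.75.42.54

h(#8)→39 and e(#5)→30: differences scale by 3, so n = 3·pos + 15. Each letter becomes 3×(its alphabet position, a=1..z=26) + 15.
For victim: v=22→81, i=9→42, c=3→24, t=20→75, i=9→42, m=13→54.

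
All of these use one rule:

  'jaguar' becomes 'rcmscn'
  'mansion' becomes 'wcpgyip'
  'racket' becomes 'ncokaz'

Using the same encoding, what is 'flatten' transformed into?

Treating letters as 0–25, the rule is x ↦ 19x + 2 (mod 26).
For flatten: f(5)→19·5+2≡19=t; l(11)→19·11+2≡3=d; a(0)→19·0+2≡2=c; t(19)→19·19+2≡25=z; t(19)→19·19+2≡25=z; e(4)→19·4+2≡0=a; n(13)→19·13+2≡15=p (all mod 26).

tdczzap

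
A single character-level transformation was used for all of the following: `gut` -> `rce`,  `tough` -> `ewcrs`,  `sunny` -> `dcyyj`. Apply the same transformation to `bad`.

The shift depends on letter class: consonant g→r is +11, but vowel u→c is +8. Two shifts are in play — +8 for a/e/i/o/u, +11 for every other letter.
On bad: b(cons)+11=m, a(vowel)+8=i, d(cons)+11=o.

mio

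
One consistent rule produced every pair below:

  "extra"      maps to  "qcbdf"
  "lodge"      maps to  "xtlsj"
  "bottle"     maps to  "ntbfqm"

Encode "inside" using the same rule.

Shifts by position in extra: pos 0: e→q (+12), pos 1: x→c (+5), pos 2: t→b (+8), pos 3: r→d (+12), pos 4: a→f (+5) — repeating every 3. It's a Vigenère-style cipher with numeric key [12,5,8]: position i shifts by key[i mod 3].
Applying it to inside: i+12=u, n+5=s, s+8=a, i+12=u, d+5=i, e+8=m.

usauim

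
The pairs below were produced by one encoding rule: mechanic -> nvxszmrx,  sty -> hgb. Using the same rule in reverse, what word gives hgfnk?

stump

Each pair mirrors across the alphabet (m↔n, e↔v, c↔x): positions sum to 25. Each letter is replaced by its mirror in the alphabet: a↔z, b↔y, c↔x, and so on (the Atbash cipher).
Reversing it on hgfnk: h↔s, g↔t, f↔u, n↔m, k↔p.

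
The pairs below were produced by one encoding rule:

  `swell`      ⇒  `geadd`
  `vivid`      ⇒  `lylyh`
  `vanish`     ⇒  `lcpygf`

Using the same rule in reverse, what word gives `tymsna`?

figure

s(18)→g(6) and w(22)→e(4) fit y≡19x+2 (mod 26); the inverse of 19 mod 26 is 11. Each letter's alphabet position (a=0..z=25) is mapped through 19·x+2 mod 26 — an affine cipher.
Decoding tymsna: t(19)→11·(19−2)≡5=f; y(24)→11·(24−2)≡8=i; m(12)→11·(12−2)≡6=g; s(18)→11·(18−2)≡20=u; n(13)→11·(13−2)≡17=r; a(0)→11·(0−2)≡4=e (all mod 26).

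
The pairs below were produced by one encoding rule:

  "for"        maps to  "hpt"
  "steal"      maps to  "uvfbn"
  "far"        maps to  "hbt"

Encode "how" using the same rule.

jpy

The shift depends on letter class: consonant f→h is +2, but vowel o→p is +1. Vowels shift forward by 1 and consonants shift forward by 2.
For how: h(cons)+2=j, o(vowel)+1=p, w(cons)+2=y.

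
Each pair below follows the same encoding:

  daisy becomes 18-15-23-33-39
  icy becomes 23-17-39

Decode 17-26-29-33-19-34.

closet

Letters become their 1-based position plus 14 (so a→15, b→16, …).
Reversing it on 17-26-29-33-19-34: 17→(17−14)÷1=3=c, 26→(26−14)÷1=12=l, 29→(29−14)÷1=15=o, 33→(33−14)÷1=19=s, 19→(19−14)÷1=5=e, 34→(34−14)÷1=20=t.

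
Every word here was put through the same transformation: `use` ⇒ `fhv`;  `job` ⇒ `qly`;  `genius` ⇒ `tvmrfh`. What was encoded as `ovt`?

Each pair mirrors across the alphabet (u↔f, s↔h, e↔v): positions sum to 25. Each letter is replaced by its mirror in the alphabet: a↔z, b↔y, c↔x, and so on (the Atbash cipher).
Undoing it on ovt: o↔l, v↔e, t↔g.

leg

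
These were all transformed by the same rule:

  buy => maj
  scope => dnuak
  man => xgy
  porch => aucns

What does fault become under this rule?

qgawe

The shift depends on letter class: consonant b→m is +11, but vowel u→a is +6. Vowels shift forward by 6 and consonants shift forward by 11.
Applying it to fault: f(cons)+11=q, a(vowel)+6=g, u(vowel)+6=a, l(cons)+11=w, t(cons)+11=e.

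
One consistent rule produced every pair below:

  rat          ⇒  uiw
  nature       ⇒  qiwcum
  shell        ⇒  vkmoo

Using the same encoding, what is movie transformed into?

pwyqm

The shift depends on letter class: consonant r→u is +3, but vowel a→i is +8. Vowels shift forward by 8 and consonants shift forward by 3.
On movie: m(cons)+3=p, o(vowel)+8=w, v(cons)+3=y, i(vowel)+8=q, e(vowel)+8=m.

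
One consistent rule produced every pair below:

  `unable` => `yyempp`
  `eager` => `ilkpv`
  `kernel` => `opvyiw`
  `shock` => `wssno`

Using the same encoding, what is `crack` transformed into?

Shifts by position in unable: pos 0: u→y (+4), pos 1: n→y (+11), pos 2: a→e (+4), pos 3: b→m (+11) — repeating every 2. The shifts repeat in a cycle of length 2: positions 0,1,… shift by +4, +11, then the pattern repeats.
For crack: c+4=g, r+11=c, a+4=e, c+11=n, k+4=o.

gceno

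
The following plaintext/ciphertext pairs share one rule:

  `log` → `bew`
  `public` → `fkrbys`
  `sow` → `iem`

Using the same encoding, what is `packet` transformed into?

Compare letters: l→b is +16, o→e is +16, g→w is +16 — a constant shift. Each letter is shifted forward by 16 in the alphabet (a Caesar shift of +16).
For packet: p+16=f, a+16=q, c+16=s, k+16=a, e+16=u, t+16=j.

fqsauj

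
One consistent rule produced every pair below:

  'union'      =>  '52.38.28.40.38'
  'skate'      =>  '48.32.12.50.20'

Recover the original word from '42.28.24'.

u(#21)→52 and n(#14)→38: differences scale by 2, so n = 2·pos + 10. Each letter becomes 2×(its alphabet position, a=1..z=26) + 10.
Decoding 42.28.24: 42→(42−10)÷2=16=p, 28→(28−10)÷2=9=i, 24→(24−10)÷2=7=g.

pig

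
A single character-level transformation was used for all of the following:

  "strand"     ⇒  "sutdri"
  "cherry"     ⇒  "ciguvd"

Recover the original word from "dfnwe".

delta

In strand: s→s is +0, t→u is +1, r→t is +2, a→d is +3 — the shift increases by 1 each position. Each letter shifts forward by its position index (0, 1, 2, …) — the shift grows by one for each successive letter.
Reversing it on dfnwe: d−0=d, f−1=e, n−2=l, w−3=t, e−4=a.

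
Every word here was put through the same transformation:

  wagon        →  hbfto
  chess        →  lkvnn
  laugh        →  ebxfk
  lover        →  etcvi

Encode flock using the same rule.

This is an affine cipher: with a=0,…,z=25, each position x becomes (5x+1) mod 26.
For flock: f(5)→5·5+1≡0=a; l(11)→5·11+1≡4=e; o(14)→5·14+1≡19=t; c(2)→5·2+1≡11=l; k(10)→5·10+1≡25=z (all mod 26).

aetlz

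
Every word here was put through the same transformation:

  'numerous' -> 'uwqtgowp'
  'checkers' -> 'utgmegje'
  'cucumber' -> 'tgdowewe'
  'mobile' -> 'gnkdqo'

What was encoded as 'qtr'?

pro

Read the word backwards and shift each letter +2.
Reversing it on qtr: shift back: q−2=o, t−2=r, r−2=p → orp; then reverse → pro.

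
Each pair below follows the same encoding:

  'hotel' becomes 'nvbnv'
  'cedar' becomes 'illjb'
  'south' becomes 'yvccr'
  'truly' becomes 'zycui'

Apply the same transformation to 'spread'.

ywznko

Each letter shifts forward by (position + 6), i.e. 6, 7, 8, … — the shift grows by one for each successive letter.
On spread: s+6=y, p+7=w, r+8=z, e+9=n, a+10=k, d+11=o.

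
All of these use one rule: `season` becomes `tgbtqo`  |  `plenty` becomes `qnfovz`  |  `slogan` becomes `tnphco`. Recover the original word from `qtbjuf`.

Shifts by position in season: pos 0: s→t (+1), pos 1: e→g (+2), pos 2: a→b (+1), pos 3: s→t (+1), pos 4: o→q (+2), pos 5: n→o (+1) — repeating every 3. The shifts repeat in a cycle of length 3: positions 0,1,… shift by +1, +2, +1, then the pattern repeats.
Decoding qtbjuf: q−1=p, t−2=r, b−1=a, j−1=i, u−2=s, f−1=e.

praise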